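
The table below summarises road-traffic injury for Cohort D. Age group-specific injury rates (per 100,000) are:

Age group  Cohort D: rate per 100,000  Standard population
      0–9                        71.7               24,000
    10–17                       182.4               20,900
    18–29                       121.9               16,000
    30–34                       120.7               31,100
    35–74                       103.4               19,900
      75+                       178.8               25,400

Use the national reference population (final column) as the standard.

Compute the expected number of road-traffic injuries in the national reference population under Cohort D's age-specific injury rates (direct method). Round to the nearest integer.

178

Expected road-traffic injuries = Σ (standard pop × age-specific rate ÷ 100,000)
= 24,000×71.7/100,000 + 20,900×182.4/100,000 + 16,000×121.9/100,000 + 31,100×120.7/100,000 + 19,900×103.4/100,000 + 25,400×178.8/100,000
= 17.21 + 38.12 + 19.50 + 37.54 + 20.58 + 45.42 = 178.36.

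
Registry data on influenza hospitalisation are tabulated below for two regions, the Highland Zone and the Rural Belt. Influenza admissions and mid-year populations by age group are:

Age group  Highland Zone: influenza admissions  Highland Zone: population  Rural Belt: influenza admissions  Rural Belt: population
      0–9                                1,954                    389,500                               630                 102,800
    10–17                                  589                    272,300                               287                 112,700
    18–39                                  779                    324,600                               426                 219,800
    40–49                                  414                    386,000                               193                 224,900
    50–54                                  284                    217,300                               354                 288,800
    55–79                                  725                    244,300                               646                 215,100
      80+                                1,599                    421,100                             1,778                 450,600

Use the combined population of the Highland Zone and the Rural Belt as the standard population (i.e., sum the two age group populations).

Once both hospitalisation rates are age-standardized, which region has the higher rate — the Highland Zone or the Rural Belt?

Age-specific rates per 100,000 for the Highland Zone: 501.67, 216.31, 239.99, 107.25, 130.69, 296.77, 379.72.
For the Rural Belt: 612.84, 254.66, 193.81, 85.82, 122.58, 300.33, 394.58.
Combined standard total = 3,869,800; weights = 0.1272, 0.0995, 0.1407, 0.1579, 0.1308, 0.1187, 0.2253.
The Highland Zone: 0.1272×501.67 + 0.0995×216.31 + 0.1407×239.99 + 0.1579×107.25 + 0.1308×130.69 + 0.1187×296.77 + 0.2253×379.72 = 273.8903 per 100,000.
The Rural Belt: 0.1272×612.84 + 0.0995×254.66 + 0.1407×193.81 + 0.1579×85.82 + 0.1308×122.58 + 0.1187×300.33 + 0.2253×394.58 = 284.6779 per 100,000.
The crude rates (281.32 vs 267.17) would put the Highland Zone higher, but that reflects its age composition; once standardized to a common age structure, the Rural Belt has the higher underlying rate.

Rural Belt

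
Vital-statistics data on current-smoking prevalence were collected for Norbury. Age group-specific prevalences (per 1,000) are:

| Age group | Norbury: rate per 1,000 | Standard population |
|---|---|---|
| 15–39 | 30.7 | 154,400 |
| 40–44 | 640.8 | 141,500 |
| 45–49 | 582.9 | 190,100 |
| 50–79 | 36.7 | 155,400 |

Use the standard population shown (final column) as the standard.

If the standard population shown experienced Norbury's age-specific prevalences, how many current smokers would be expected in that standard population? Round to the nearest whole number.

211926

Expected current smokers = Σ (standard pop × age-specific rate ÷ 1,000)
= 154,400×30.7/1,000 + 141,500×640.8/1,000 + 190,100×582.9/1,000 + 155,400×36.7/1,000
= 4740.08 + 90673.20 + 110809.29 + 5703.18 = 211925.75.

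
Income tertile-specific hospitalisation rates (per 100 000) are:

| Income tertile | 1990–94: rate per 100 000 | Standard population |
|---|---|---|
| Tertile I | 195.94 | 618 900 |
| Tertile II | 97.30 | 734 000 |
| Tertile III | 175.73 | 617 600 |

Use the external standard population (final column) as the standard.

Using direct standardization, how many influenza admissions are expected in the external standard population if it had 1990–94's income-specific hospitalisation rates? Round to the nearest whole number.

3012

Expected influenza admissions = Σ (standard pop × income-specific rate ÷ 100 000)
= 618 900×195.94/100 000 + 734 000×97.30/100 000 + 617 600×175.73/100 000
= 1212.67 + 714.18 + 1085.31 = 3012.16.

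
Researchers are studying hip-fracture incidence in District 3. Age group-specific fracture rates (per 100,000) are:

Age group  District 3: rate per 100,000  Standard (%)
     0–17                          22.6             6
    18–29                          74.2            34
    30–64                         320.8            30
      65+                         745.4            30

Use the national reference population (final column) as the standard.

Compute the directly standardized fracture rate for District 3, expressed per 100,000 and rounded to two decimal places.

Standard weights: 0.06, 0.34, 0.30, 0.30.
Standardized rate: 0.0600×22.6 + 0.3400×74.2 + 0.3000×320.8 + 0.3000×745.4 = 346.4440 per 100,000.

346.44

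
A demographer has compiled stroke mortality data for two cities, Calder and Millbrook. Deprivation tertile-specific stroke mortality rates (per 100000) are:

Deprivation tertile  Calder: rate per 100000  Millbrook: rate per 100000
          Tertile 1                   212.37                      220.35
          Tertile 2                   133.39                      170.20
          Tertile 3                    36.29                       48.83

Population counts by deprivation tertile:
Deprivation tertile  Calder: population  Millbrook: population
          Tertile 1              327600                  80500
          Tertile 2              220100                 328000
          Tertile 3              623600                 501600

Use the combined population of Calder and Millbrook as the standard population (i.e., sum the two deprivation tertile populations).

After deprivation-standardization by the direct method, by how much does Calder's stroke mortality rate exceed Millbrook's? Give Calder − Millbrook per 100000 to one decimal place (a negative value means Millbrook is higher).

Combined standard total = 2081400; weights = 0.1961, 0.2633, 0.5406.
Calder: 0.1961×212.37 + 0.2633×133.39 + 0.5406×36.29 = 96.3836 per 100000.
Millbrook: 0.1961×220.35 + 0.2633×170.20 + 0.5406×48.83 = 114.4206 per 100000.
Difference = 96.3836 − 114.4206 = -18.0370.

-18.0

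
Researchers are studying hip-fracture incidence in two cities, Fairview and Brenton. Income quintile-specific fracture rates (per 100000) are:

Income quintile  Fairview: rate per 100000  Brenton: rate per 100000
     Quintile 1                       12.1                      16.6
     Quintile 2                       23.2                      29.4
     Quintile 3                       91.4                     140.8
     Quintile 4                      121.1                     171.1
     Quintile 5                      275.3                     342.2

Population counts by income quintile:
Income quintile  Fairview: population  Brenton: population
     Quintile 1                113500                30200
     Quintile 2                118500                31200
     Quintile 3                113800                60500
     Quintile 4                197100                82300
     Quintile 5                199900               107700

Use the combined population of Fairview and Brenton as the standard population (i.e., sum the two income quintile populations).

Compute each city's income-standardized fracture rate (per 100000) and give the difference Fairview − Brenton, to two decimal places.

-42.41

Combined standard total = 1054700; weights = 0.1362, 0.1419, 0.1653, 0.2649, 0.2916.
Fairview: 0.1362×12.1 + 0.1419×23.2 + 0.1653×91.4 + 0.2649×121.1 + 0.2916×275.3 = 132.4172 per 100000.
Brenton: 0.1362×16.6 + 0.1419×29.4 + 0.1653×140.8 + 0.2649×171.1 + 0.2916×342.2 = 174.8309 per 100000.
Difference = 132.4172 − 174.8309 = -42.4136.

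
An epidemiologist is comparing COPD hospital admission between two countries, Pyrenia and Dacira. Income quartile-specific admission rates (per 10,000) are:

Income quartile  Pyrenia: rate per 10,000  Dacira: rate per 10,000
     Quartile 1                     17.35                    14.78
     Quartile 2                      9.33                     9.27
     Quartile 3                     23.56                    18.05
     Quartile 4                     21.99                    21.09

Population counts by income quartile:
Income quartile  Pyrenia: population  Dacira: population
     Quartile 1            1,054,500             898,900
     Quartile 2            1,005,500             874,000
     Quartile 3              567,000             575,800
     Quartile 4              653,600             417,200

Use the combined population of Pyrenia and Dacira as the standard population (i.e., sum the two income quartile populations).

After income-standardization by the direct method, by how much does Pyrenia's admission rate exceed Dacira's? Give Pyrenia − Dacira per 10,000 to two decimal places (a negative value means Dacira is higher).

Combined standard total = 6,046,500; weights = 0.3231, 0.3108, 0.1890, 0.1771.
Pyrenia: 0.3231×17.35 + 0.3108×9.33 + 0.1890×23.56 + 0.1771×21.99 = 16.8525 per 10,000.
Dacira: 0.3231×14.78 + 0.3108×9.27 + 0.1890×18.05 + 0.1771×21.09 = 14.8028 per 10,000.
Difference = 16.8525 − 14.8028 = 2.0497.

2.05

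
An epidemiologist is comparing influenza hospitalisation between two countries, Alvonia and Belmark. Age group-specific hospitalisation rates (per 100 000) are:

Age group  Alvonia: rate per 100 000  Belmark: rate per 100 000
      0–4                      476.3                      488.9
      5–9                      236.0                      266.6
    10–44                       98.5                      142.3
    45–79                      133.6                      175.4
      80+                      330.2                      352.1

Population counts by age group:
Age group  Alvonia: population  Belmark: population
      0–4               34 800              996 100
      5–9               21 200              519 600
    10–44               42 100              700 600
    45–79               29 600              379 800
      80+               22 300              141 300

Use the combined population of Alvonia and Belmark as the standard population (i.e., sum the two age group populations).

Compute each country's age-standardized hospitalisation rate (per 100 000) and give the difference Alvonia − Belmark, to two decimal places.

-28.66

Combined standard total = 2 887 400; weights = 0.3570, 0.1873, 0.2572, 0.1418, 0.0567.
Alvonia: 0.3570×476.3 + 0.1873×236.0 + 0.2572×98.5 + 0.1418×133.6 + 0.0567×330.2 = 277.2456 per 100 000.
Belmark: 0.3570×488.9 + 0.1873×266.6 + 0.2572×142.3 + 0.1418×175.4 + 0.0567×352.1 = 305.9094 per 100 000.
Difference = 277.2456 − 305.9094 = -28.6638.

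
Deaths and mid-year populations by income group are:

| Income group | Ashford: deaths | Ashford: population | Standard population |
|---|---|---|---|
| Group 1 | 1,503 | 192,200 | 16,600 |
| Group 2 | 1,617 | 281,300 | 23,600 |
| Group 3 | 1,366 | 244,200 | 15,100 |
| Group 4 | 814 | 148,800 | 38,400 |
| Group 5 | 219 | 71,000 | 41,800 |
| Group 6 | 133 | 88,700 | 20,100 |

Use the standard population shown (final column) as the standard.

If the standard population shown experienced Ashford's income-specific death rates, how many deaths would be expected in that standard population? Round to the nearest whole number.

Income-specific rates per 100,000 for Ashford: 782.00, 574.83, 559.38, 547.04, 308.45, 149.94.
Expected deaths = Σ (standard pop × income-specific rate ÷ 100,000)
= 16,600×782.00/100,000 + 23,600×574.83/100,000 + 15,100×559.38/100,000 + 38,400×547.04/100,000 + 41,800×308.45/100,000 + 20,100×149.94/100,000
= 129.81 + 135.66 + 84.47 + 210.06 + 128.93 + 30.14 = 719.07.

719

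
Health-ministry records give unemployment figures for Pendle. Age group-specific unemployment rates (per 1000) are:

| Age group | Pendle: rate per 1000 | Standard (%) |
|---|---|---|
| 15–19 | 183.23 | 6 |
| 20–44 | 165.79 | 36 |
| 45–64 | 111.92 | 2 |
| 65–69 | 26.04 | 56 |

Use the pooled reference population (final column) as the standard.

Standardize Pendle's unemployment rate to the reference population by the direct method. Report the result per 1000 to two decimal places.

Standard weights: 0.06, 0.36, 0.02, 0.56.
Standardized rate: 0.0600×183.23 + 0.3600×165.79 + 0.0200×111.92 + 0.5600×26.04 = 87.4990 per 1000.

87.50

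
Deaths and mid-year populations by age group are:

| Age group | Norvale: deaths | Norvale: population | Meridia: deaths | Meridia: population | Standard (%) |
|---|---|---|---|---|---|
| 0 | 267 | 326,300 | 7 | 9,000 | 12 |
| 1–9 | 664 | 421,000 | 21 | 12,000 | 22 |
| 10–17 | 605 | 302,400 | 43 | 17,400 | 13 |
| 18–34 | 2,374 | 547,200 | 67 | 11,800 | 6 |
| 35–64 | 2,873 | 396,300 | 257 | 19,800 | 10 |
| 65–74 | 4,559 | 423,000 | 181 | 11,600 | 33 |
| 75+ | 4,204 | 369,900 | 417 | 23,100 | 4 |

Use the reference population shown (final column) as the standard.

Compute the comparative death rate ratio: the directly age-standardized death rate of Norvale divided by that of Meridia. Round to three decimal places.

Age-specific rates per 100,000 for Norvale: 81.83, 157.72, 200.07, 433.85, 724.96, 1077.78, 1136.52.
For Meridia: 77.78, 175.00, 247.13, 567.80, 1297.98, 1560.34, 1805.19.
Standard weights: 0.12, 0.22, 0.13, 0.06, 0.10, 0.33, 0.04.
Norvale: 0.1200×81.83 + 0.2200×157.72 + 0.1300×200.07 + 0.0600×433.85 + 0.1000×724.96 + 0.3300×1077.78 + 0.0400×1136.52 = 570.1800 per 100,000.
Meridia: 0.1200×77.78 + 0.2200×175.00 + 0.1300×247.13 + 0.0600×567.80 + 0.1000×1297.98 + 0.3300×1560.34 + 0.0400×1805.19 = 830.9471 per 100,000.
Ratio = 570.1800 ÷ 830.9471 = 0.68618.

0.686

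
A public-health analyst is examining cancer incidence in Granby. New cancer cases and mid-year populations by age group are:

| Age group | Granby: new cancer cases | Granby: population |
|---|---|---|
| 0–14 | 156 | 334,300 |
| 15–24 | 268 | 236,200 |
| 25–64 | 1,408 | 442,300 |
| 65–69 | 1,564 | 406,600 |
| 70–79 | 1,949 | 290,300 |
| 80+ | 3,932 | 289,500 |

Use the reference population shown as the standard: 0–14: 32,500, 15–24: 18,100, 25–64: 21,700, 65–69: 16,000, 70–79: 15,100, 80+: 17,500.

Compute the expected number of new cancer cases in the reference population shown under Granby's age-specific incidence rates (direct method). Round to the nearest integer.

505

Age-specific rates per 100,000 for Granby: 46.66, 113.46, 318.34, 384.65, 671.37, 1358.20.
Expected new cancer cases = Σ (standard pop × age-specific rate ÷ 100,000)
= 32,500×46.66/100,000 + 18,100×113.46/100,000 + 21,700×318.34/100,000 + 16,000×384.65/100,000 + 15,100×671.37/100,000 + 17,500×1358.20/100,000
= 15.17 + 20.54 + 69.08 + 61.54 + 101.38 + 237.69 = 505.39.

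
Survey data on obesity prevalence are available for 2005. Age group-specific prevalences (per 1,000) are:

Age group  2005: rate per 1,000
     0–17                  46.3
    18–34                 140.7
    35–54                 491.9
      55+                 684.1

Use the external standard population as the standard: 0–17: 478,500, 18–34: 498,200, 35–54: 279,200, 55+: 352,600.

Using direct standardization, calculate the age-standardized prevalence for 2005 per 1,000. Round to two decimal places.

Standard total = 1,608,500; weights = 0.2975, 0.3097, 0.1736, 0.2192.
Standardized rate: 0.2975×46.3 + 0.3097×140.7 + 0.1736×491.9 + 0.2192×684.1 = 292.6972 per 1,000.

292.70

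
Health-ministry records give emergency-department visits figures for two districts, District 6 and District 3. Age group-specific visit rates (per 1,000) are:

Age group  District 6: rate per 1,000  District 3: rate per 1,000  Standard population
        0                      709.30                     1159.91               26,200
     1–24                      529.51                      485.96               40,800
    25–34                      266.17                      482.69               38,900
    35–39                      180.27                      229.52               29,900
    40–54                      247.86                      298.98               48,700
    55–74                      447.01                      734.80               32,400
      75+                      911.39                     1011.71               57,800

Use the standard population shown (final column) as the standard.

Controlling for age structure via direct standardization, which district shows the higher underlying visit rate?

District 3

Standard total = 274,700; weights = 0.0954, 0.1485, 0.1416, 0.1088, 0.1773, 0.1179, 0.2104.
District 6: 0.0954×709.30 + 0.1485×529.51 + 0.1416×266.17 + 0.1088×180.27 + 0.1773×247.86 + 0.1179×447.01 + 0.2104×911.39 = 492.0422 per 1,000.
District 3: 0.0954×1159.91 + 0.1485×485.96 + 0.1416×482.69 + 0.1088×229.52 + 0.1773×298.98 + 0.1179×734.80 + 0.2104×1011.71 = 628.6887 per 1,000.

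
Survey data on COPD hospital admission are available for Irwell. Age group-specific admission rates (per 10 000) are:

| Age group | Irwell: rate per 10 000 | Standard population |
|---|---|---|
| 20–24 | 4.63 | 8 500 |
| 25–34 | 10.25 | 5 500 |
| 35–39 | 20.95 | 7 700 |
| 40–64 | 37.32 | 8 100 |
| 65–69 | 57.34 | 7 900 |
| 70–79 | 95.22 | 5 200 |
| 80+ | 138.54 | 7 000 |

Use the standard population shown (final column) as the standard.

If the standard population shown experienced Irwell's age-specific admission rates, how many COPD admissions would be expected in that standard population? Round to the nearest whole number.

248

Expected COPD admissions = Σ (standard pop × age-specific rate ÷ 10 000)
= 8 500×4.63/10 000 + 5 500×10.25/10 000 + 7 700×20.95/10 000 + 8 100×37.32/10 000 + 7 900×57.34/10 000 + 5 200×95.22/10 000 + 7 000×138.54/10 000
= 3.94 + 5.64 + 16.13 + 30.23 + 45.30 + 49.51 + 96.98 = 247.72.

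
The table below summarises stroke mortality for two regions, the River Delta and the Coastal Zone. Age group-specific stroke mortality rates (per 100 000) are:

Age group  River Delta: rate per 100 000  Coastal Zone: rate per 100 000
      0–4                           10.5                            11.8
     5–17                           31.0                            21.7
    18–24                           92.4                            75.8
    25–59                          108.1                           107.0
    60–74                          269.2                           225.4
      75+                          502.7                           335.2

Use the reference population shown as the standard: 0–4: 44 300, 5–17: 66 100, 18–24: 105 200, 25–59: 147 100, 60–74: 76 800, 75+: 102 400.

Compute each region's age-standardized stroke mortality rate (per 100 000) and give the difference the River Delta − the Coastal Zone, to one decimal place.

42.4

Standard total = 541 900; weights = 0.0817, 0.1220, 0.1941, 0.2715, 0.1417, 0.1890.
The River Delta: 0.0817×10.5 + 0.1220×31.0 + 0.1941×92.4 + 0.2715×108.1 + 0.1417×269.2 + 0.1890×502.7 = 185.0660 per 100 000.
The Coastal Zone: 0.0817×11.8 + 0.1220×21.7 + 0.1941×75.8 + 0.2715×107.0 + 0.1417×225.4 + 0.1890×335.2 = 142.6576 per 100 000.
Difference = 185.0660 − 142.6576 = 42.4084.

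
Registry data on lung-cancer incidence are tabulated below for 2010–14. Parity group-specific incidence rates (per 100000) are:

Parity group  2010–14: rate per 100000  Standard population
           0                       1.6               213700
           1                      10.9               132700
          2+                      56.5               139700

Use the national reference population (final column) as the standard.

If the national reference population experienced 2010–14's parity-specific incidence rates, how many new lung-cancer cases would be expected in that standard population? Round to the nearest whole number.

97

Expected new lung-cancer cases = Σ (standard pop × parity-specific rate ÷ 100000)
= 213700×1.6/100000 + 132700×10.9/100000 + 139700×56.5/100000
= 3.42 + 14.46 + 78.93 = 96.81.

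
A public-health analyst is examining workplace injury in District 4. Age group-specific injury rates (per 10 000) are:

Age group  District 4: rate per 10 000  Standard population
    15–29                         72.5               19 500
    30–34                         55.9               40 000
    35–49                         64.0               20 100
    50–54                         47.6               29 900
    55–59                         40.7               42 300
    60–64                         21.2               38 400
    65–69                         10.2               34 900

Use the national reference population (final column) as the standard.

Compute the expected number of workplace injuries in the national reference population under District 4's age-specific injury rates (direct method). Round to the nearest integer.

925

Expected workplace injuries = Σ (standard pop × age-specific rate ÷ 10 000)
= 19 500×72.5/10 000 + 40 000×55.9/10 000 + 20 100×64.0/10 000 + 29 900×47.6/10 000 + 42 300×40.7/10 000 + 38 400×21.2/10 000 + 34 900×10.2/10 000
= 141.38 + 223.60 + 128.64 + 142.32 + 172.16 + 81.41 + 35.60 = 925.11.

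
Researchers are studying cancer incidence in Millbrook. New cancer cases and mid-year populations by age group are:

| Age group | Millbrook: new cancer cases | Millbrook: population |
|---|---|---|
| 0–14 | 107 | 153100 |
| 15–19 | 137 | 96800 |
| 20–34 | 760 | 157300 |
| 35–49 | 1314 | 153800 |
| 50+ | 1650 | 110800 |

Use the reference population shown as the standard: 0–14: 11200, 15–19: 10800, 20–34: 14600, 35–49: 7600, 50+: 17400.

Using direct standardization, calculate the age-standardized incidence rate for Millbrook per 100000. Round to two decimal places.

Age-specific rates per 100000 for Millbrook: 69.89, 141.53, 483.15, 854.36, 1489.17.
Standard total = 61600; weights = 0.1818, 0.1753, 0.2370, 0.1234, 0.2825.
Standardized rate: 0.1818×69.89 + 0.1753×141.53 + 0.2370×483.15 + 0.1234×854.36 + 0.2825×1489.17 = 678.0839 per 100000.

678.08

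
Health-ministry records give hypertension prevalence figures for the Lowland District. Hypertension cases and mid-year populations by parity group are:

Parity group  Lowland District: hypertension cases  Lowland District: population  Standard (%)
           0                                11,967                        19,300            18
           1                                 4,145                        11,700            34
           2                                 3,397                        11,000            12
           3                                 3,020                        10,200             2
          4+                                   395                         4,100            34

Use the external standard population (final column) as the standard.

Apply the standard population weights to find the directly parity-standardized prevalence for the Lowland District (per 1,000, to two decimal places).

Parity-specific rates per 1,000 for the Lowland District: 620.052, 354.274, 308.818, 296.078, 96.341.
Standard weights: 0.18, 0.34, 0.12, 0.02, 0.34.
Standardized rate: 0.1800×620.052 + 0.3400×354.274 + 0.1200×308.818 + 0.0200×296.078 + 0.3400×96.341 = 307.7982 per 1,000.

307.80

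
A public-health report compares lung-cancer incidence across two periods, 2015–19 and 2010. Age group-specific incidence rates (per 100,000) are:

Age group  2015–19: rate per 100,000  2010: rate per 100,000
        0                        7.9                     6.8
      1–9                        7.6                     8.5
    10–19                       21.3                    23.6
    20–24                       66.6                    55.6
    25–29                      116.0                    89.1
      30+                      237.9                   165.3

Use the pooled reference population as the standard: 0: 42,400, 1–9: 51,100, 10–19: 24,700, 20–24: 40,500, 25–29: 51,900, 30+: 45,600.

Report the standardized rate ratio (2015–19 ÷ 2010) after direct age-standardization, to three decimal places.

1.324

Standard total = 256,200; weights = 0.1655, 0.1995, 0.0964, 0.1581, 0.2026, 0.1780.
2015–19: 0.1655×7.9 + 0.1995×7.6 + 0.0964×21.3 + 0.1581×66.6 + 0.2026×116.0 + 0.1780×237.9 = 81.2466 per 100,000.
2010: 0.1655×6.8 + 0.1995×8.5 + 0.0964×23.6 + 0.1581×55.6 + 0.2026×89.1 + 0.1780×165.3 = 61.3558 per 100,000.
Ratio = 81.2466 ÷ 61.3558 = 1.32419.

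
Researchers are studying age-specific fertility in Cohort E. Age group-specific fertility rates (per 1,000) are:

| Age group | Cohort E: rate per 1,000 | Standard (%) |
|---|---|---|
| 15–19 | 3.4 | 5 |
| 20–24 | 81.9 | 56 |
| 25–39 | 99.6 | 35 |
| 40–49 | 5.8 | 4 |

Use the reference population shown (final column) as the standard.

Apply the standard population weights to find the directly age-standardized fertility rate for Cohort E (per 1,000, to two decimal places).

81.13

Standard weights: 0.05, 0.56, 0.35, 0.04.
Standardized rate: 0.0500×3.4 + 0.5600×81.9 + 0.3500×99.6 + 0.0400×5.8 = 81.1260 per 1,000.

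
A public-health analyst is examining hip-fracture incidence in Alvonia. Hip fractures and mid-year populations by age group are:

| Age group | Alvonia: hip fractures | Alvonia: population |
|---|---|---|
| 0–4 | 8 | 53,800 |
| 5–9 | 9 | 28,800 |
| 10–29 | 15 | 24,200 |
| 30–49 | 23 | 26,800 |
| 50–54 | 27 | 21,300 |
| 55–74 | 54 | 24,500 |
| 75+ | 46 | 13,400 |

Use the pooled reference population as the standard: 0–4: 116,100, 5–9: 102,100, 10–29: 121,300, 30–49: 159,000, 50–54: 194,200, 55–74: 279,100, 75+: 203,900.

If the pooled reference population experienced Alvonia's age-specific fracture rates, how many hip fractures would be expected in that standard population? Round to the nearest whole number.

1822

Age-specific rates per 100,000 for Alvonia: 14.87, 31.25, 61.98, 85.82, 126.76, 220.41, 343.28.
Expected hip fractures = Σ (standard pop × age-specific rate ÷ 100,000)
= 116,100×14.87/100,000 + 102,100×31.25/100,000 + 121,300×61.98/100,000 + 159,000×85.82/100,000 + 194,200×126.76/100,000 + 279,100×220.41/100,000 + 203,900×343.28/100,000
= 17.26 + 31.91 + 75.19 + 136.46 + 246.17 + 615.16 + 699.96 = 1822.09.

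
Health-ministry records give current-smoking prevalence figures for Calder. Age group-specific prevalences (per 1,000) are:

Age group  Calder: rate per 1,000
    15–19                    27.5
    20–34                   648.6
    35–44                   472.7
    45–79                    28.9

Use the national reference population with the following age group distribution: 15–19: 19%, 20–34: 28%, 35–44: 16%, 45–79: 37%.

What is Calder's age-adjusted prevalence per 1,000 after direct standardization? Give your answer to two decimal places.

Standard weights: 0.19, 0.28, 0.16, 0.37.
Standardized rate: 0.1900×27.5 + 0.2800×648.6 + 0.1600×472.7 + 0.3700×28.9 = 273.1580 per 1,000.

273.16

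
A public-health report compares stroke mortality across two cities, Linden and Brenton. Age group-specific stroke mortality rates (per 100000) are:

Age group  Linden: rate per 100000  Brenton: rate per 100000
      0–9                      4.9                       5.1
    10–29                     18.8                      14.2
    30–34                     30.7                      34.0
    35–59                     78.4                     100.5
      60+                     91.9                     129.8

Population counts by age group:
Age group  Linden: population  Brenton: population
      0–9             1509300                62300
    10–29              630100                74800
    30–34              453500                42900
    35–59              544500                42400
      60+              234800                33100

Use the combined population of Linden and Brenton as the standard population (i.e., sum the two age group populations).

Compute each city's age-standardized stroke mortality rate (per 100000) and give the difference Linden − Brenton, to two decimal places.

-6.02

Combined standard total = 3627700; weights = 0.4332, 0.1943, 0.1368, 0.1618, 0.0738.
Linden: 0.4332×4.9 + 0.1943×18.8 + 0.1368×30.7 + 0.1618×78.4 + 0.0738×91.9 = 29.4471 per 100000.
Brenton: 0.4332×5.1 + 0.1943×14.2 + 0.1368×34.0 + 0.1618×100.5 + 0.0738×129.8 = 35.4658 per 100000.
Difference = 29.4471 − 35.4658 = -6.0186.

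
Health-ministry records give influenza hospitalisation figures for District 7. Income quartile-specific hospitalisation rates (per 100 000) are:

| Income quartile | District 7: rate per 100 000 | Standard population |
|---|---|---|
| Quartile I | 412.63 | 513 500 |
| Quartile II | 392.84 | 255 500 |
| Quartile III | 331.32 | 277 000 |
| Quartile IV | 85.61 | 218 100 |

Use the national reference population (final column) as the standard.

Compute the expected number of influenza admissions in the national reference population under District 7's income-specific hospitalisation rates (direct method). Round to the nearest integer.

Expected influenza admissions = Σ (standard pop × income-specific rate ÷ 100 000)
= 513 500×412.63/100 000 + 255 500×392.84/100 000 + 277 000×331.32/100 000 + 218 100×85.61/100 000
= 2118.86 + 1003.71 + 917.76 + 186.72 = 4227.03.

4227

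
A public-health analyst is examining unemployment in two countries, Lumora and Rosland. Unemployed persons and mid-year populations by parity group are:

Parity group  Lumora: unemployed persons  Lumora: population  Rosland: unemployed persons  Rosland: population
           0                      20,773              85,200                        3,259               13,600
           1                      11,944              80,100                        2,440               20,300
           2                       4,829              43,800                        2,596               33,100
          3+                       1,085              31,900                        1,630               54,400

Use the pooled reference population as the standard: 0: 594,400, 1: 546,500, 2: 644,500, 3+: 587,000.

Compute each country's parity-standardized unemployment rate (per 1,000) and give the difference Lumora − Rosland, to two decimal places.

17.36

Parity-specific rates per 1,000 for Lumora: 243.815, 149.114, 110.251, 34.013.
For Rosland: 239.632, 120.197, 78.429, 29.963.
Standard total = 2,372,400; weights = 0.2505, 0.2304, 0.2717, 0.2474.
Lumora: 0.2505×243.815 + 0.2304×149.114 + 0.2717×110.251 + 0.2474×34.013 = 133.8038 per 1,000.
Rosland: 0.2505×239.632 + 0.2304×120.197 + 0.2717×78.429 + 0.2474×29.963 = 116.4479 per 1,000.
Difference = 133.8038 − 116.4479 = 17.3559.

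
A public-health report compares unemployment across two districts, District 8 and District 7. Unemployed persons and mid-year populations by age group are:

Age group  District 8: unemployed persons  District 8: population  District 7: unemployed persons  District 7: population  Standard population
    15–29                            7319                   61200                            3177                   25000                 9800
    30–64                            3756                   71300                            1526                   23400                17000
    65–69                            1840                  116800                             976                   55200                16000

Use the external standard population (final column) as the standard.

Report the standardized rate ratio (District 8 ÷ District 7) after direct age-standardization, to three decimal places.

Age-specific rates per 1000 for District 8: 119.592, 52.679, 15.753.
For District 7: 127.080, 65.214, 17.681.
Standard total = 42800; weights = 0.2290, 0.3972, 0.3738.
District 8: 0.2290×119.592 + 0.3972×52.679 + 0.3738×15.753 = 54.1961 per 1000.
District 7: 0.2290×127.080 + 0.3972×65.214 + 0.3738×17.681 = 61.6102 per 1000.
Ratio = 54.1961 ÷ 61.6102 = 0.87966.

0.880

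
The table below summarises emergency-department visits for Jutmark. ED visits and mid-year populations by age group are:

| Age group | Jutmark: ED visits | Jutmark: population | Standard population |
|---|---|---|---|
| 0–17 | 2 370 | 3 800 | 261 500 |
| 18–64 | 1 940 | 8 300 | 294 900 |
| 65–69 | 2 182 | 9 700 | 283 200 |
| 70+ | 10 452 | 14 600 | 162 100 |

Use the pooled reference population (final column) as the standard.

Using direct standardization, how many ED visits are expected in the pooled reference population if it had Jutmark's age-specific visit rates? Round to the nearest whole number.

Age-specific rates per 1 000 for Jutmark: 623.684, 233.735, 224.948, 715.890.
Expected ED visits = Σ (standard pop × age-specific rate ÷ 1 000)
= 261 500×623.684/1 000 + 294 900×233.735/1 000 + 283 200×224.948/1 000 + 162 100×715.890/1 000
= 163093.42 + 68928.43 + 63705.40 + 116045.84 = 411773.09.

411773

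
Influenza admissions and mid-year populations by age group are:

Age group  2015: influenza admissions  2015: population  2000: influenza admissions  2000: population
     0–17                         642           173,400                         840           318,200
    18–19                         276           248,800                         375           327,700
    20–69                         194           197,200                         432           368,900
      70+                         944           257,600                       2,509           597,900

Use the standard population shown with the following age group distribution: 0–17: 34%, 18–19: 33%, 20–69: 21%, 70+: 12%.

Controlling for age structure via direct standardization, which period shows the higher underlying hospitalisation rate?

2015

Age-specific rates per 100,000 for 2015: 370.24, 110.93, 98.38, 366.46.
For 2000: 263.98, 114.43, 117.10, 419.64.
Standard weights: 0.34, 0.33, 0.21, 0.12.
2015: 0.3400×370.24 + 0.3300×110.93 + 0.2100×98.38 + 0.1200×366.46 = 227.1245 per 100,000.
2000: 0.3400×263.98 + 0.3300×114.43 + 0.2100×117.10 + 0.1200×419.64 = 202.4663 per 100,000.
The crude rates (234.44 vs 257.70) would put 2000 higher, but that reflects its age composition; once standardized to a common age structure, 2015 has the higher underlying rate.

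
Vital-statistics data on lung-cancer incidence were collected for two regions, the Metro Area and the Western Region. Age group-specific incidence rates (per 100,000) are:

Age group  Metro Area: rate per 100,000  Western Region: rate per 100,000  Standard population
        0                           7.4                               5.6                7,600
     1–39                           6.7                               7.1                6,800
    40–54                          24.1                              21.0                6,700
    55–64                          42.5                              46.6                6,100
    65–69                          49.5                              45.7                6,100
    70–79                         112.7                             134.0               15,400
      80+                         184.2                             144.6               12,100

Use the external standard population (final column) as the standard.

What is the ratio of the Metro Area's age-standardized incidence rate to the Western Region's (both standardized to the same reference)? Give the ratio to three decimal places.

Standard total = 60,800; weights = 0.1250, 0.1118, 0.1102, 0.1003, 0.1003, 0.2533, 0.1990.
The Metro Area: 0.1250×7.4 + 0.1118×6.7 + 0.1102×24.1 + 0.1003×42.5 + 0.1003×49.5 + 0.2533×112.7 + 0.1990×184.2 = 78.7643 per 100,000.
The Western Region: 0.1250×5.6 + 0.1118×7.1 + 0.1102×21.0 + 0.1003×46.6 + 0.1003×45.7 + 0.2533×134.0 + 0.1990×144.6 = 75.7867 per 100,000.
Ratio = 78.7643 ÷ 75.7867 = 1.03929.

1.039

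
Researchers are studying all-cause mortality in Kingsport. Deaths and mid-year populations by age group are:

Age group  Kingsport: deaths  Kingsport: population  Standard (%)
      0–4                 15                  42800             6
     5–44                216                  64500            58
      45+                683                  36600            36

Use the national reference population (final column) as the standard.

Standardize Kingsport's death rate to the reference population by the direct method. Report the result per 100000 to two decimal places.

868.14

Age-specific rates per 100000 for Kingsport: 35.05, 334.88, 1866.12.
Standard weights: 0.06, 0.58, 0.36.
Standardized rate: 0.0600×35.05 + 0.5800×334.88 + 0.3600×1866.12 = 868.1386 per 100000.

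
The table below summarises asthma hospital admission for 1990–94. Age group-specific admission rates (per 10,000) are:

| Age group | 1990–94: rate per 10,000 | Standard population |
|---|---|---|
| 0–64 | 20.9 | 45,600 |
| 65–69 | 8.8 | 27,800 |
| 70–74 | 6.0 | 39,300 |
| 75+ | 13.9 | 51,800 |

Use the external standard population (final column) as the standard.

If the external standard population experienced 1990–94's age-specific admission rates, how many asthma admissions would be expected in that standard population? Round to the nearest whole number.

Expected asthma admissions = Σ (standard pop × age-specific rate ÷ 10,000)
= 45,600×20.9/10,000 + 27,800×8.8/10,000 + 39,300×6.0/10,000 + 51,800×13.9/10,000
= 95.30 + 24.46 + 23.58 + 72.00 = 215.35.

215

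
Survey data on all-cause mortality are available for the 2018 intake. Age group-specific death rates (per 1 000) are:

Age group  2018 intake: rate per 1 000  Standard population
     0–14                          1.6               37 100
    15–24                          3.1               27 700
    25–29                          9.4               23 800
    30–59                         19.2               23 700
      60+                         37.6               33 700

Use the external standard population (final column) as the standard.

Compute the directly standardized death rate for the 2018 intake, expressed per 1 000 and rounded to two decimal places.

Standard total = 146 000; weights = 0.2541, 0.1897, 0.1630, 0.1623, 0.2308.
Standardized rate: 0.2541×1.6 + 0.1897×3.1 + 0.1630×9.4 + 0.1623×19.2 + 0.2308×37.6 = 14.3227 per 1 000.

14.32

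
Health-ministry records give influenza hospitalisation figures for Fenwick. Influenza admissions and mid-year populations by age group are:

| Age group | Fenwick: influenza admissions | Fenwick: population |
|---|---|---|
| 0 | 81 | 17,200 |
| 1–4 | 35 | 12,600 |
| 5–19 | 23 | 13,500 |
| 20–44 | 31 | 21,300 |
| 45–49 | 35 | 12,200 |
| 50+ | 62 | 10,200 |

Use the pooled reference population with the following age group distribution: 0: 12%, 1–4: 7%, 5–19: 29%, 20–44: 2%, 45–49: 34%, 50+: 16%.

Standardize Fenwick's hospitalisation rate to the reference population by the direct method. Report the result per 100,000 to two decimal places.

323.07

Age-specific rates per 100,000 for Fenwick: 470.93, 277.78, 170.37, 145.54, 286.89, 607.84.
Standard weights: 0.12, 0.07, 0.29, 0.02, 0.34, 0.16.
Standardized rate: 0.1200×470.93 + 0.0700×277.78 + 0.2900×170.37 + 0.0200×145.54 + 0.3400×286.89 + 0.1600×607.84 = 323.0702 per 100,000.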